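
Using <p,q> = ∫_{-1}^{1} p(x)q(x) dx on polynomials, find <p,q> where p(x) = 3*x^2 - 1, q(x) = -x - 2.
<p,q> = 0

Expand the product: p(x)·q(x) = -3*x^3 - 6*x^2 + x + 2.
∫_{-1}^{1} of each monomial x^k gives [2/(k+1) if k even, 0 if k odd]. Integrating term-by-term (or equivalently evaluating the antiderivative F(x) = -3*x^4/4 - 2*x^3 + x^2/2 + 2*x at the endpoints):
  F(1) − F(−1) = -1/4 − (-1/4) = 0.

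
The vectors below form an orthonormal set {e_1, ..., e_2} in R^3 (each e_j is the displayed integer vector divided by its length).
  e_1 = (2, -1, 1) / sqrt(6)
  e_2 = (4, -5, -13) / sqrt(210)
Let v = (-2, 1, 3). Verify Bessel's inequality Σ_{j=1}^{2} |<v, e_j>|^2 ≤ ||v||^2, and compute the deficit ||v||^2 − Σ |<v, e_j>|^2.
Σ |<v, e_j>|^2 = 474/35; ||v||^2 = 14; deficit = 16/35

Write each e_j = u_j / sqrt(<u_j, u_j>) where u_j is the displayed integer vector. Then <v, e_j> = <v, u_j> / sqrt(<u_j, u_j>), so |<v, e_j>|^2 = <v, u_j>^2 / <u_j, u_j>.
Coefficients: <v, e_1> = -2/sqrt(6), <v, e_2> = -52/sqrt(210).
Square and sum: Σ |<v, e_j>|^2 = 474/35.
Compute ||v||^2 = v·v = 14.
Deficit = 14 − 474/35 = 16/35 ≥ 0, confirming Bessel's inequality. (The deficit equals ||v − Σ <v,e_j> e_j||^2, the squared distance from v to span{e_j}.)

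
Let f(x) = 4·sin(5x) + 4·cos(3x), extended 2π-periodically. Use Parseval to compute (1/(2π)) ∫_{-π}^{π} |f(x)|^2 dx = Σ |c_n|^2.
Σ |c_n|^2 = 16

Expand |f|^2 and use orthogonality of {sin(nx), cos(mx)} on [-π, π]:
  ∫_{-π}^{π} sin(nx)^2 dx = π, ∫ cos(mx)^2 dx = π, and cross terms integrate to 0.
So ∫_{-π}^{π} f(x)^2 dx = 4^2 · π + 4^2 · π = (16 + 16)π.
Divide by 2π: (16 + 16)/2 = 16.
By Parseval, this equals Σ |c_n|^2.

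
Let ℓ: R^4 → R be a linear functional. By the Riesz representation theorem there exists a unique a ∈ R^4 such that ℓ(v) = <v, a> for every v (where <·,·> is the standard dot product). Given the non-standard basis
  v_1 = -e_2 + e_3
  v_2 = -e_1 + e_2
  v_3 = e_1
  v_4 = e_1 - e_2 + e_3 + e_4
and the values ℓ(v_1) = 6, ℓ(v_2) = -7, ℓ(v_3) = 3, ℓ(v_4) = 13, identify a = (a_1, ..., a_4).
a = (3, -4, 2, 4)

Write a = (a_1, ..., a_4) in the standard basis. For each basis vector v_i, ℓ(v_i) = <v_i, a> is a linear equation in the a_j's. Collect the n equations into a matrix system V a = ℓ, where row i of V is v_i (expressed in the standard basis). Since V is invertible (lower-triangular with 1s on the diagonal, up to permutation), solve by back-substitution:
  V =
[[0, -1, 1, 0],
 [-1, 1, 0, 0],
 [1, 0, 0, 0],
 [1, -1, 1, 1]]
  V a = (6, -7, 3, 13)
Solving gives a = (3, -4, 2, 4).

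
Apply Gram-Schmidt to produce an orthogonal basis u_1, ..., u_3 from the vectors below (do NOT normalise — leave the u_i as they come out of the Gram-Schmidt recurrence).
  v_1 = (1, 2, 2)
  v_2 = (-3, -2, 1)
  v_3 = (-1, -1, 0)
Orthogonal basis:
  u_1 = (1, 2, 2)
  u_2 = (-22/9, -8/9, 19/9)
  u_3 = (6/101, -7/101, 4/101)

Apply the Gram-Schmidt recurrence
  u_1 = v_1
  u_i = v_i − Σ_{j<i} ((v_i · u_j) / (u_j · u_j)) · u_j.

Step by step this gives:
  u_1 = (1, 2, 2)
  u_2 = (-22/9, -8/9, 19/9)
  u_3 = (6/101, -7/101, 4/101)

Orthogonality check:
  u_2 · u_1 = 0 (should be 0)
  u_3 · u_1 = 0 (should be 0)
  u_3 · u_2 = 0 (should be 0)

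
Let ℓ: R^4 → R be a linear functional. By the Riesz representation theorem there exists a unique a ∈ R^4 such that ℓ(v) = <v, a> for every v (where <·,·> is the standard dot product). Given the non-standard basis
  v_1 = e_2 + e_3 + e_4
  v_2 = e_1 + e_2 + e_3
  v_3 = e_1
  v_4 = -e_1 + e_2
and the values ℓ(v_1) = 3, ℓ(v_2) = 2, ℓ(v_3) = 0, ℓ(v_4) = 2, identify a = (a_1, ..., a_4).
a = (0, 2, 0, 1)

Write a = (a_1, ..., a_4) in the standard basis. For each basis vector v_i, ℓ(v_i) = <v_i, a> is a linear equation in the a_j's. Collect the n equations into a matrix system V a = ℓ, where row i of V is v_i (expressed in the standard basis). Since V is invertible (lower-triangular with 1s on the diagonal, up to permutation), solve by back-substitution:
  V =
[[0, 1, 1, 1],
 [1, 1, 1, 0],
 [1, 0, 0, 0],
 [-1, 1, 0, 0]]
  V a = (3, 2, 0, 2)
Solving gives a = (0, 2, 0, 1).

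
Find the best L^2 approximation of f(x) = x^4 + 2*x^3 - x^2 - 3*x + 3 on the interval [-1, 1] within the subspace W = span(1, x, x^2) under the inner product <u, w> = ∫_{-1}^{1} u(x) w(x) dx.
g(x) = -x^2/7 - 9*x/5 + 102/35

The best approximation g ∈ W is the orthogonal projection of f onto W. Writing g = a_0 + a_1 x + a_2 x^2, the coefficients solve the normal equations G · a = b where
  G_{ij} = <φ_i, φ_j> and b_i = <f, φ_i>, with φ_0 = 1, φ_1 = x, φ_2 = x^2.
G =
  [2, 0, 2/3]
  [0, 2/3, 0]
  [2/3, 0, 2/5],
b = (86/15, -6/5, 66/35).
Solving gives a_0 = 102/35, a_1 = -9/5, a_2 = -1/7, so
  g(x) = -x^2/7 - 9*x/5 + 102/35.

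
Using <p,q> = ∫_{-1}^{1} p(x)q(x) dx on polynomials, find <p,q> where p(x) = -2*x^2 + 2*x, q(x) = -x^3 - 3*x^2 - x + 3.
<p,q> = -56/15

Expand the product: p(x)·q(x) = 2*x^5 + 4*x^4 - 4*x^3 - 8*x^2 + 6*x.
∫_{-1}^{1} of each monomial x^k gives [2/(k+1) if k even, 0 if k odd]. Integrating term-by-term (or equivalently evaluating the antiderivative F(x) = x^6/3 + 4*x^5/5 - x^4 - 8*x^3/3 + 3*x^2 at the endpoints):
  F(1) − F(−1) = 7/15 − (21/5) = -56/15.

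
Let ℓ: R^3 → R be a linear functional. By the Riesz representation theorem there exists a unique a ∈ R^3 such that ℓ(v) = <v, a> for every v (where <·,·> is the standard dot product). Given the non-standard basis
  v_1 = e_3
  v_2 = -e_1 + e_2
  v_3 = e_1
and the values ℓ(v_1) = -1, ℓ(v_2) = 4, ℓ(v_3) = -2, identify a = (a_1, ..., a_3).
a = (-2, 2, -1)

Write a = (a_1, ..., a_3) in the standard basis. For each basis vector v_i, ℓ(v_i) = <v_i, a> is a linear equation in the a_j's. Collect the n equations into a matrix system V a = ℓ, where row i of V is v_i (expressed in the standard basis). Since V is invertible (lower-triangular with 1s on the diagonal, up to permutation), solve by back-substitution:
  V =
[[0, 0, 1],
 [-1, 1, 0],
 [1, 0, 0]]
  V a = (-1, 4, -2)
Solving gives a = (-2, 2, -1).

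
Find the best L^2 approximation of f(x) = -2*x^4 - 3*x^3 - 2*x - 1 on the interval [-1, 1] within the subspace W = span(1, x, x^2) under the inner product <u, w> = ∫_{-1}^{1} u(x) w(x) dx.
g(x) = -12*x^2/7 - 19*x/5 - 29/35

The best approximation g ∈ W is the orthogonal projection of f onto W. Writing g = a_0 + a_1 x + a_2 x^2, the coefficients solve the normal equations G · a = b where
  G_{ij} = <φ_i, φ_j> and b_i = <f, φ_i>, with φ_0 = 1, φ_1 = x, φ_2 = x^2.
G =
  [2, 0, 2/3]
  [0, 2/3, 0]
  [2/3, 0, 2/5],
b = (-14/5, -38/15, -26/21).
Solving gives a_0 = -29/35, a_1 = -19/5, a_2 = -12/7, so
  g(x) = -12*x^2/7 - 19*x/5 - 29/35.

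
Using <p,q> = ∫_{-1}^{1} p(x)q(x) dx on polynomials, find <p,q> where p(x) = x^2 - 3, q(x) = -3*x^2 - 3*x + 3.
<p,q> = -56/5

Expand the product: p(x)·q(x) = -3*x^4 - 3*x^3 + 12*x^2 + 9*x - 9.
∫_{-1}^{1} of each monomial x^k gives [2/(k+1) if k even, 0 if k odd]. Integrating term-by-term (or equivalently evaluating the antiderivative F(x) = -3*x^5/5 - 3*x^4/4 + 4*x^3 + 9*x^2/2 - 9*x at the endpoints):
  F(1) − F(−1) = -37/20 − (187/20) = -56/5.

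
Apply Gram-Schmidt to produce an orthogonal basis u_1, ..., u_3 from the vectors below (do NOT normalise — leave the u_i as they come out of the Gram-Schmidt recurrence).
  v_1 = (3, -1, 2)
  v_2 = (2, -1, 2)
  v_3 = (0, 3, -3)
Orthogonal basis:
  u_1 = (3, -1, 2)
  u_2 = (-5/14, -3/14, 3/7)
  u_3 = (0, 6/5, 3/5)

Apply the Gram-Schmidt recurrence
  u_1 = v_1
  u_i = v_i − Σ_{j<i} ((v_i · u_j) / (u_j · u_j)) · u_j.

Step by step this gives:
  u_1 = (3, -1, 2)
  u_2 = (-5/14, -3/14, 3/7)
  u_3 = (0, 6/5, 3/5)

Orthogonality check:
  u_2 · u_1 = 0 (should be 0)
  u_3 · u_1 = 0 (should be 0)
  u_3 · u_2 = 0 (should be 0)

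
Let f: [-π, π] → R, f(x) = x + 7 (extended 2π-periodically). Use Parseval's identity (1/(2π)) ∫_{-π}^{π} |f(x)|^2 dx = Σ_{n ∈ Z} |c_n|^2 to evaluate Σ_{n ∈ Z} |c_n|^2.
Σ |c_n|^2 = π^2/3 + 49

Expand and integrate term by term over [-π, π]:
  ∫ (x)^2 dx = 1·(2π^3/3); ∫ 2·1·(7)·x dx = 0 (odd integrand); ∫ 7^2 dx = 49·2π.
So (1/(2π)) ∫_{-π}^{π} (x + 7)^2 dx = 1π^2/3 + 49 = π^2/3 + 49.
Parseval ⇒ Σ |c_n|^2 = π^2/3 + 49.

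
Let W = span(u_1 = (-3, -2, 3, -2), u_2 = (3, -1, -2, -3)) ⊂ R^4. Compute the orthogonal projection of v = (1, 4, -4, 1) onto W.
proj_W(v) = (476/183, 1165/549, -1499/549, 1307/549)

Set up U = [u_1 | ... | u_2] ∈ R^(4×2). The projector onto W = col(U) is P = U (U^T U)^(-1) U^T.
Compute U^T U =
  [26, -7]
  [-7, 23],
and U^T v = (-25, 4).
Solve U^T U · c = U^T v for the coefficients: c = (-547/549, -71/549). The projection is proj_W(v) = U c.
Check: (v - proj_W(v)) · u_1 = 0  (should be 0).
Check: (v - proj_W(v)) · u_2 = 0  (should be 0).
Result: proj_W(v) = (476/183, 1165/549, -1499/549, 1307/549).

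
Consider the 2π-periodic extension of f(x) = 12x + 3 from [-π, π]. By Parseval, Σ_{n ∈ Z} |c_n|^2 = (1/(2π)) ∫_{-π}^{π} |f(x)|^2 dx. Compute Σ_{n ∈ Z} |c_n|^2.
Σ |c_n|^2 = 48π^2 + 9

Expand and integrate term by term over [-π, π]:
  ∫ (12x)^2 dx = 144·(2π^3/3); ∫ 2·12·(3)·x dx = 0 (odd integrand); ∫ 3^2 dx = 9·2π.
So (1/(2π)) ∫_{-π}^{π} (12x + 3)^2 dx = 144π^2/3 + 9 = 48π^2 + 9.
Parseval ⇒ Σ |c_n|^2 = 48π^2 + 9.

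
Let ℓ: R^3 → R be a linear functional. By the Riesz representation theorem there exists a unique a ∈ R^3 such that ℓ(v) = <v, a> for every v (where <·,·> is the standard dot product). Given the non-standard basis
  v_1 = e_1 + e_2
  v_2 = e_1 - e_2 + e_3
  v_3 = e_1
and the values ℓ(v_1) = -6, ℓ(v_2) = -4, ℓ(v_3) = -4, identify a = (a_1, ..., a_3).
a = (-4, -2, -2)

Write a = (a_1, ..., a_3) in the standard basis. For each basis vector v_i, ℓ(v_i) = <v_i, a> is a linear equation in the a_j's. Collect the n equations into a matrix system V a = ℓ, where row i of V is v_i (expressed in the standard basis). Since V is invertible (lower-triangular with 1s on the diagonal, up to permutation), solve by back-substitution:
  V =
[[1, 1, 0],
 [1, -1, 1],
 [1, 0, 0]]
  V a = (-6, -4, -4)
Solving gives a = (-4, -2, -2).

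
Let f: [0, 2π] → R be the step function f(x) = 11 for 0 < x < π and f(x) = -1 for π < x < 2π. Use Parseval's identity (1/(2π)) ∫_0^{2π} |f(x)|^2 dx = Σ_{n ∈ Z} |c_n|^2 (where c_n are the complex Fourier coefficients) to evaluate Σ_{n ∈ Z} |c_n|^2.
Σ |c_n|^2 = 61

Parseval equates the L^2 energy of f (normalised by 1/(2π)) with the ℓ^2 sum of its Fourier coefficients: (1/(2π)) ∫_0^{2π} |f|^2 = Σ |c_n|^2.
Compute the left side: (1/(2π)) [∫_0^π 11^2 dx + ∫_π^{2π} (-1)^2 dx] = (1/(2π)) · (121π + 1π) = (121 + 1)/2 = 61.
So Σ_{n ∈ Z} |c_n|^2 = 61.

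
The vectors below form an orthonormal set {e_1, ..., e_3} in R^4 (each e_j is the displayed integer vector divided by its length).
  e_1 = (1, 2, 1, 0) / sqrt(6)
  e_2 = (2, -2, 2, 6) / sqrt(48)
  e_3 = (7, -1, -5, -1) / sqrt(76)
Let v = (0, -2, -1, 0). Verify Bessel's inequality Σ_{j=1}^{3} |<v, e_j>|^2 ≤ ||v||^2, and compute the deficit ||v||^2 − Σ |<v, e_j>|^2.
Σ |<v, e_j>|^2 = 93/19; ||v||^2 = 5; deficit = 2/19

Write each e_j = u_j / sqrt(<u_j, u_j>) where u_j is the displayed integer vector. Then <v, e_j> = <v, u_j> / sqrt(<u_j, u_j>), so |<v, e_j>|^2 = <v, u_j>^2 / <u_j, u_j>.
Coefficients: <v, e_1> = -5/sqrt(6), <v, e_2> = 2/sqrt(48), <v, e_3> = 7/sqrt(76).
Square and sum: Σ |<v, e_j>|^2 = 93/19.
Compute ||v||^2 = v·v = 5.
Deficit = 5 − 93/19 = 2/19 ≥ 0, confirming Bessel's inequality. (The deficit equals ||v − Σ <v,e_j> e_j||^2, the squared distance from v to span{e_j}.)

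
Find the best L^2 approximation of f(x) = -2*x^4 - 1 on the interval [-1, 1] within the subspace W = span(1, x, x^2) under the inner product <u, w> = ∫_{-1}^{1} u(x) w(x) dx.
g(x) = -12*x^2/7 - 29/35

The best approximation g ∈ W is the orthogonal projection of f onto W. Writing g = a_0 + a_1 x + a_2 x^2, the coefficients solve the normal equations G · a = b where
  G_{ij} = <φ_i, φ_j> and b_i = <f, φ_i>, with φ_0 = 1, φ_1 = x, φ_2 = x^2.
G =
  [2, 0, 2/3]
  [0, 2/3, 0]
  [2/3, 0, 2/5],
b = (-14/5, 0, -26/21).
Solving gives a_0 = -29/35, a_1 = 0, a_2 = -12/7, so
  g(x) = -12*x^2/7 - 29/35.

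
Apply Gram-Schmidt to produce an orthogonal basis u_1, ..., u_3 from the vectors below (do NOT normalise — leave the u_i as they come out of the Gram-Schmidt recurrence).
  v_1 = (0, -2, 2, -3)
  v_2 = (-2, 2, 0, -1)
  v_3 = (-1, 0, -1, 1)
Orthogonal basis:
  u_1 = (0, -2, 2, -3)
  u_2 = (-2, 32/17, 2/17, -20/17)
  u_3 = (-16/19, -14/19, -8/19, 4/19)

Apply the Gram-Schmidt recurrence
  u_1 = v_1
  u_i = v_i − Σ_{j<i} ((v_i · u_j) / (u_j · u_j)) · u_j.

Step by step this gives:
  u_1 = (0, -2, 2, -3)
  u_2 = (-2, 32/17, 2/17, -20/17)
  u_3 = (-16/19, -14/19, -8/19, 4/19)

Orthogonality check:
  u_2 · u_1 = 0 (should be 0)
  u_3 · u_1 = 0 (should be 0)
  u_3 · u_2 = 0 (should be 0)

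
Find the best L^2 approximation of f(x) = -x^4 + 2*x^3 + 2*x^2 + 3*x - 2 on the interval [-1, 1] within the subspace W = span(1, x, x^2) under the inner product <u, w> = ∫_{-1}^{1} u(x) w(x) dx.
g(x) = 8*x^2/7 + 21*x/5 - 67/35

The best approximation g ∈ W is the orthogonal projection of f onto W. Writing g = a_0 + a_1 x + a_2 x^2, the coefficients solve the normal equations G · a = b where
  G_{ij} = <φ_i, φ_j> and b_i = <f, φ_i>, with φ_0 = 1, φ_1 = x, φ_2 = x^2.
G =
  [2, 0, 2/3]
  [0, 2/3, 0]
  [2/3, 0, 2/5],
b = (-46/15, 14/5, -86/105).
Solving gives a_0 = -67/35, a_1 = 21/5, a_2 = 8/7, so
  g(x) = 8*x^2/7 + 21*x/5 - 67/35.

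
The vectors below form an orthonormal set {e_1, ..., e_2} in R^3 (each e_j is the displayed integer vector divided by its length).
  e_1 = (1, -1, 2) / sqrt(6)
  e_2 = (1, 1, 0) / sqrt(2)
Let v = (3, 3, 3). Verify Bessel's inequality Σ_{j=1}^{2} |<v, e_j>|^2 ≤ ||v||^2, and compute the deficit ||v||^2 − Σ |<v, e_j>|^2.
Σ |<v, e_j>|^2 = 24; ||v||^2 = 27; deficit = 3

Write each e_j = u_j / sqrt(<u_j, u_j>) where u_j is the displayed integer vector. Then <v, e_j> = <v, u_j> / sqrt(<u_j, u_j>), so |<v, e_j>|^2 = <v, u_j>^2 / <u_j, u_j>.
Coefficients: <v, e_1> = 6/sqrt(6), <v, e_2> = 6/sqrt(2).
Square and sum: Σ |<v, e_j>|^2 = 24.
Compute ||v||^2 = v·v = 27.
Deficit = 27 − 24 = 3 ≥ 0, confirming Bessel's inequality. (The deficit equals ||v − Σ <v,e_j> e_j||^2, the squared distance from v to span{e_j}.)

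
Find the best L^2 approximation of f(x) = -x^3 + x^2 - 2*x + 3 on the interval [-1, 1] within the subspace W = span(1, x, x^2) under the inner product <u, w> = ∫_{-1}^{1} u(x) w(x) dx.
g(x) = x^2 - 13*x/5 + 3

The best approximation g ∈ W is the orthogonal projection of f onto W. Writing g = a_0 + a_1 x + a_2 x^2, the coefficients solve the normal equations G · a = b where
  G_{ij} = <φ_i, φ_j> and b_i = <f, φ_i>, with φ_0 = 1, φ_1 = x, φ_2 = x^2.
G =
  [2, 0, 2/3]
  [0, 2/3, 0]
  [2/3, 0, 2/5],
b = (20/3, -26/15, 12/5).
Solving gives a_0 = 3, a_1 = -13/5, a_2 = 1, so
  g(x) = x^2 - 13*x/5 + 3.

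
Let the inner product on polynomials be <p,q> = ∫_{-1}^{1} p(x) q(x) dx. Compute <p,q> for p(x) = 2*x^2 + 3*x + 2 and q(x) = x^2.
<p,q> = 32/15

Expand the product: p(x)·q(x) = 2*x^4 + 3*x^3 + 2*x^2.
∫_{-1}^{1} of each monomial x^k gives [2/(k+1) if k even, 0 if k odd]. Integrating term-by-term (or equivalently evaluating the antiderivative F(x) = 2*x^5/5 + 3*x^4/4 + 2*x^3/3 at the endpoints):
  F(1) − F(−1) = 109/60 − (-19/60) = 32/15.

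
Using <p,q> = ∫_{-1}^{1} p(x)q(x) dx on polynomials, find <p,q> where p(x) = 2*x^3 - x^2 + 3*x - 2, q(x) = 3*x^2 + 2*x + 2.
<p,q> = -134/15

Expand the product: p(x)·q(x) = 6*x^5 + x^4 + 11*x^3 - 2*x^2 + 2*x - 4.
∫_{-1}^{1} of each monomial x^k gives [2/(k+1) if k even, 0 if k odd]. Integrating term-by-term (or equivalently evaluating the antiderivative F(x) = x^6 + x^5/5 + 11*x^4/4 - 2*x^3/3 + x^2 - 4*x at the endpoints):
  F(1) − F(−1) = 17/60 − (553/60) = -134/15.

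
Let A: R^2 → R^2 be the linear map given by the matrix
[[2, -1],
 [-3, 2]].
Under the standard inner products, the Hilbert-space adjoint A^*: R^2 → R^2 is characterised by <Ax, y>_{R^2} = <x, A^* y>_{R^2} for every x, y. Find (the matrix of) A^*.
A^* = A^T =
[[2, -3],
 [-1, 2]]

For real matrices with standard dot products, the defining identity <Ax, y> = <x, A^* y> gives (Ax)^T y = x^T (A^*) y, i.e. x^T A^T y = x^T (A^*) y. Since this holds for all x, y, we must have A^* = A^T. Therefore
A^* =
[[2, -3],
 [-1, 2]].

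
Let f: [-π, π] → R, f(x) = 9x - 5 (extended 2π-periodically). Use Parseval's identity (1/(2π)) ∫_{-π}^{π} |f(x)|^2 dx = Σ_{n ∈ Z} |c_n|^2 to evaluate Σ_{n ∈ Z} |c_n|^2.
Σ |c_n|^2 = 27π^2 + 25

Expand and integrate term by term over [-π, π]:
  ∫ (9x)^2 dx = 81·(2π^3/3); ∫ 2·9·(-5)·x dx = 0 (odd integrand); ∫ (-5)^2 dx = 25·2π.
So (1/(2π)) ∫_{-π}^{π} (9x - 5)^2 dx = 81π^2/3 + 25 = 27π^2 + 25.
Parseval ⇒ Σ |c_n|^2 = 27π^2 + 25.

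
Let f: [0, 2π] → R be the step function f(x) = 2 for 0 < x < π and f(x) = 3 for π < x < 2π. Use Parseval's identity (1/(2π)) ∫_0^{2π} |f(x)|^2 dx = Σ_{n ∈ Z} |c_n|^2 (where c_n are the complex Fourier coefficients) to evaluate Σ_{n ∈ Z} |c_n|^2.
Σ |c_n|^2 = 13/2

Parseval equates the L^2 energy of f (normalised by 1/(2π)) with the ℓ^2 sum of its Fourier coefficients: (1/(2π)) ∫_0^{2π} |f|^2 = Σ |c_n|^2.
Compute the left side: (1/(2π)) [∫_0^π 2^2 dx + ∫_π^{2π} 3^2 dx] = (1/(2π)) · (4π + 9π) = (4 + 9)/2 = 13/2.
So Σ_{n ∈ Z} |c_n|^2 = 13/2.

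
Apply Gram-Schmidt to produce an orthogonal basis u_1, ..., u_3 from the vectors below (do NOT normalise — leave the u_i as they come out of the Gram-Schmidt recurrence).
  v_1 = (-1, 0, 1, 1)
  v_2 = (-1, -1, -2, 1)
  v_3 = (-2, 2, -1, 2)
Orthogonal basis:
  u_1 = (-1, 0, 1, 1)
  u_2 = (-1, -1, -2, 1)
  u_3 = (-3/7, 18/7, -6/7, 3/7)

Apply the Gram-Schmidt recurrence
  u_1 = v_1
  u_i = v_i − Σ_{j<i} ((v_i · u_j) / (u_j · u_j)) · u_j.

Step by step this gives:
  u_1 = (-1, 0, 1, 1)
  u_2 = (-1, -1, -2, 1)
  u_3 = (-3/7, 18/7, -6/7, 3/7)

Orthogonality check:
  u_2 · u_1 = 0 (should be 0)
  u_3 · u_1 = 0 (should be 0)
  u_3 · u_2 = 0 (should be 0)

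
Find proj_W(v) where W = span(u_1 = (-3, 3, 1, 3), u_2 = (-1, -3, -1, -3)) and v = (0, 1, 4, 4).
proj_W(v) = (0, 3, 1, 3)

Set up U = [u_1 | ... | u_2] ∈ R^(4×2). The projector onto W = col(U) is P = U (U^T U)^(-1) U^T.
Compute U^T U =
  [28, -16]
  [-16, 20],
and U^T v = (19, -19).
Solve U^T U · c = U^T v for the coefficients: c = (1/4, -3/4). The projection is proj_W(v) = U c.
Check: (v - proj_W(v)) · u_1 = 0  (should be 0).
Check: (v - proj_W(v)) · u_2 = 0  (should be 0).
Result: proj_W(v) = (0, 3, 1, 3).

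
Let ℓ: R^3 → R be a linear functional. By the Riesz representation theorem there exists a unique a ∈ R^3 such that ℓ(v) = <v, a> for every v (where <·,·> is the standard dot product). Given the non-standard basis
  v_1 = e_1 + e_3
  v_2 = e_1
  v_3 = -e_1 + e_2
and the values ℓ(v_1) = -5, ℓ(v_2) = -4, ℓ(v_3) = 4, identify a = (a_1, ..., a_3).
a = (-4, 0, -1)

Write a = (a_1, ..., a_3) in the standard basis. For each basis vector v_i, ℓ(v_i) = <v_i, a> is a linear equation in the a_j's. Collect the n equations into a matrix system V a = ℓ, where row i of V is v_i (expressed in the standard basis). Since V is invertible (lower-triangular with 1s on the diagonal, up to permutation), solve by back-substitution:
  V =
[[1, 0, 1],
 [1, 0, 0],
 [-1, 1, 0]]
  V a = (-5, -4, 4)
Solving gives a = (-4, 0, -1).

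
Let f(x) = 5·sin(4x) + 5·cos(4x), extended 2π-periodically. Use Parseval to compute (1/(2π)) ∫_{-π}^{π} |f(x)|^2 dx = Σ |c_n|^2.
Σ |c_n|^2 = 25

Expand |f|^2 and use orthogonality of {sin(nx), cos(mx)} on [-π, π]:
  ∫_{-π}^{π} sin(nx)^2 dx = π, ∫ cos(mx)^2 dx = π, and cross terms integrate to 0.
So ∫_{-π}^{π} f(x)^2 dx = 5^2 · π + 5^2 · π = (25 + 25)π.
Divide by 2π: (25 + 25)/2 = 25.
By Parseval, this equals Σ |c_n|^2.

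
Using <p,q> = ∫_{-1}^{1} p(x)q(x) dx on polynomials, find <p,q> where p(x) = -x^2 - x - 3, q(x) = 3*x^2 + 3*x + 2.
<p,q> = -338/15

Expand the product: p(x)·q(x) = -3*x^4 - 6*x^3 - 14*x^2 - 11*x - 6.
∫_{-1}^{1} of each monomial x^k gives [2/(k+1) if k even, 0 if k odd]. Integrating term-by-term (or equivalently evaluating the antiderivative F(x) = -3*x^5/5 - 3*x^4/2 - 14*x^3/3 - 11*x^2/2 - 6*x at the endpoints):
  F(1) − F(−1) = -274/15 − (64/15) = -338/15.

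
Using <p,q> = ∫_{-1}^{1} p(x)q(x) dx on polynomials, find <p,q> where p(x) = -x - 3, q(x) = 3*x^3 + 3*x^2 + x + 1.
<p,q> = -208/15

Expand the product: p(x)·q(x) = -3*x^4 - 12*x^3 - 10*x^2 - 4*x - 3.
∫_{-1}^{1} of each monomial x^k gives [2/(k+1) if k even, 0 if k odd]. Integrating term-by-term (or equivalently evaluating the antiderivative F(x) = -3*x^5/5 - 3*x^4 - 10*x^3/3 - 2*x^2 - 3*x at the endpoints):
  F(1) − F(−1) = -179/15 − (29/15) = -208/15.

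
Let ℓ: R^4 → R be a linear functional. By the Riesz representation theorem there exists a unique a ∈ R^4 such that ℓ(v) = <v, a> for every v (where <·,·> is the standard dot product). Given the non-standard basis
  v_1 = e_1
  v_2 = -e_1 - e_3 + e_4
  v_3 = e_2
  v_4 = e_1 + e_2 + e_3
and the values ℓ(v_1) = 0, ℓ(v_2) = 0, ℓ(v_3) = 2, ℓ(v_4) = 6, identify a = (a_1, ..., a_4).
a = (0, 2, 4, 4)

Write a = (a_1, ..., a_4) in the standard basis. For each basis vector v_i, ℓ(v_i) = <v_i, a> is a linear equation in the a_j's. Collect the n equations into a matrix system V a = ℓ, where row i of V is v_i (expressed in the standard basis). Since V is invertible (lower-triangular with 1s on the diagonal, up to permutation), solve by back-substitution:
  V =
[[1, 0, 0, 0],
 [-1, 0, -1, 1],
 [0, 1, 0, 0],
 [1, 1, 1, 0]]
  V a = (0, 0, 2, 6)
Solving gives a = (0, 2, 4, 4).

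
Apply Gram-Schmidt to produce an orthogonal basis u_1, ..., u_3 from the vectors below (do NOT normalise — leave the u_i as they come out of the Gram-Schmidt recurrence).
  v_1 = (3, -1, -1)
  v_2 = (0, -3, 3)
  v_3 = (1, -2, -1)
Orthogonal basis:
  u_1 = (3, -1, -1)
  u_2 = (0, -3, 3)
  u_3 = (-7/11, -21/22, -21/22)

Apply the Gram-Schmidt recurrence
  u_1 = v_1
  u_i = v_i − Σ_{j<i} ((v_i · u_j) / (u_j · u_j)) · u_j.

Step by step this gives:
  u_1 = (3, -1, -1)
  u_2 = (0, -3, 3)
  u_3 = (-7/11, -21/22, -21/22)

Orthogonality check:
  u_2 · u_1 = 0 (should be 0)
  u_3 · u_1 = 0 (should be 0)
  u_3 · u_2 = 0 (should be 0)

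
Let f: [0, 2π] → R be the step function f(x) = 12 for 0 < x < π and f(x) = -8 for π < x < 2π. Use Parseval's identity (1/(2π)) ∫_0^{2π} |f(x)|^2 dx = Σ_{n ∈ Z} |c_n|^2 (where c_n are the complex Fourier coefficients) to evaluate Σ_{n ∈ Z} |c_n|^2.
Σ |c_n|^2 = 104

Parseval equates the L^2 energy of f (normalised by 1/(2π)) with the ℓ^2 sum of its Fourier coefficients: (1/(2π)) ∫_0^{2π} |f|^2 = Σ |c_n|^2.
Compute the left side: (1/(2π)) [∫_0^π 12^2 dx + ∫_π^{2π} (-8)^2 dx] = (1/(2π)) · (144π + 64π) = (144 + 64)/2 = 104.
So Σ_{n ∈ Z} |c_n|^2 = 104.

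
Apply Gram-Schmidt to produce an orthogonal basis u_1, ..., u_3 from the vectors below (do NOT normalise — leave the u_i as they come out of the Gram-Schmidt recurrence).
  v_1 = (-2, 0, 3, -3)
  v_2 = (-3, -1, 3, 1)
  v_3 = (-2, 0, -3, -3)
Orthogonal basis:
  u_1 = (-2, 0, 3, -3)
  u_2 = (-21/11, -1, 15/11, 29/11)
  u_3 = (-207/74, -45/74, -201/74, -63/74)

Apply the Gram-Schmidt recurrence
  u_1 = v_1
  u_i = v_i − Σ_{j<i} ((v_i · u_j) / (u_j · u_j)) · u_j.

Step by step this gives:
  u_1 = (-2, 0, 3, -3)
  u_2 = (-21/11, -1, 15/11, 29/11)
  u_3 = (-207/74, -45/74, -201/74, -63/74)

Orthogonality check:
  u_2 · u_1 = 0 (should be 0)
  u_3 · u_1 = 0 (should be 0)
  u_3 · u_2 = 0 (should be 0)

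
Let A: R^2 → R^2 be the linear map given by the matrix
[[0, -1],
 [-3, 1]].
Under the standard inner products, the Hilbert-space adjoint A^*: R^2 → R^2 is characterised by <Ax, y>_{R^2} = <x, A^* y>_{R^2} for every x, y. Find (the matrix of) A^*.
A^* = A^T =
[[0, -3],
 [-1, 1]]

For real matrices with standard dot products, the defining identity <Ax, y> = <x, A^* y> gives (Ax)^T y = x^T (A^*) y, i.e. x^T A^T y = x^T (A^*) y. Since this holds for all x, y, we must have A^* = A^T. Therefore
A^* =
[[0, -3],
 [-1, 1]].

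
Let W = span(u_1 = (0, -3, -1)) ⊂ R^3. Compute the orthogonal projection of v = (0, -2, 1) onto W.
proj_W(v) = (0, -3/2, -1/2)

Set up U = [u_1 | ... | u_1] ∈ R^(3×1). The projector onto W = col(U) is P = U (U^T U)^(-1) U^T.
Compute U^T U =
  [10],
and U^T v = (5).
Solve U^T U · c = U^T v for the coefficients: c = (1/2). The projection is proj_W(v) = U c.
Check: (v - proj_W(v)) · u_1 = 0  (should be 0).
Result: proj_W(v) = (0, -3/2, -1/2).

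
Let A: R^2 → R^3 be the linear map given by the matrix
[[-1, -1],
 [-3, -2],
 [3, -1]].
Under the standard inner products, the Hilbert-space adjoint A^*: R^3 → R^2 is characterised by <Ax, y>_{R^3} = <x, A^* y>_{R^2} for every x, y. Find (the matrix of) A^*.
A^* = A^T =
[[-1, -3, 3],
 [-1, -2, -1]]

For real matrices with standard dot products, the defining identity <Ax, y> = <x, A^* y> gives (Ax)^T y = x^T (A^*) y, i.e. x^T A^T y = x^T (A^*) y. Since this holds for all x, y, we must have A^* = A^T. Therefore
A^* =
[[-1, -3, 3],
 [-1, -2, -1]].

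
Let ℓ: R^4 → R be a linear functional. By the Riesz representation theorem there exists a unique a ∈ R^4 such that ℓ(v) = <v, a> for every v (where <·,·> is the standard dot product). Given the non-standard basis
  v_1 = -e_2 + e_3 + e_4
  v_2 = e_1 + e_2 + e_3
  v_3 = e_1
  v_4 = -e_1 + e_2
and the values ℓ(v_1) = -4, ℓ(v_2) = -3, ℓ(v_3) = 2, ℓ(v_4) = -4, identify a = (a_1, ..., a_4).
a = (2, -2, -3, -3)

Write a = (a_1, ..., a_4) in the standard basis. For each basis vector v_i, ℓ(v_i) = <v_i, a> is a linear equation in the a_j's. Collect the n equations into a matrix system V a = ℓ, where row i of V is v_i (expressed in the standard basis). Since V is invertible (lower-triangular with 1s on the diagonal, up to permutation), solve by back-substitution:
  V =
[[0, -1, 1, 1],
 [1, 1, 1, 0],
 [1, 0, 0, 0],
 [-1, 1, 0, 0]]
  V a = (-4, -3, 2, -4)
Solving gives a = (2, -2, -3, -3).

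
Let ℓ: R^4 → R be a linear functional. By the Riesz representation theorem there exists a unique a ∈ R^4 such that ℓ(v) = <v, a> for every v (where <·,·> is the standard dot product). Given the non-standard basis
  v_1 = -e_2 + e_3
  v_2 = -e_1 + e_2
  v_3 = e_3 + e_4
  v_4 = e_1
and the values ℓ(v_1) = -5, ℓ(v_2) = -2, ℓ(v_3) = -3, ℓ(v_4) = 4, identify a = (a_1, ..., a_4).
a = (4, 2, -3, 0)

Write a = (a_1, ..., a_4) in the standard basis. For each basis vector v_i, ℓ(v_i) = <v_i, a> is a linear equation in the a_j's. Collect the n equations into a matrix system V a = ℓ, where row i of V is v_i (expressed in the standard basis). Since V is invertible (lower-triangular with 1s on the diagonal, up to permutation), solve by back-substitution:
  V =
[[0, -1, 1, 0],
 [-1, 1, 0, 0],
 [0, 0, 1, 1],
 [1, 0, 0, 0]]
  V a = (-5, -2, -3, 4)
Solving gives a = (4, 2, -3, 0).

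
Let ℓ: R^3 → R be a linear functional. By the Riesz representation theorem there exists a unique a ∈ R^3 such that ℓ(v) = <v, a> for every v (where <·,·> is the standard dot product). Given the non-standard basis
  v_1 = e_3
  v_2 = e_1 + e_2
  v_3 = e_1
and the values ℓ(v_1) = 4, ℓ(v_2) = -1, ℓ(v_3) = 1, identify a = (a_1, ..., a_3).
a = (1, -2, 4)

Write a = (a_1, ..., a_3) in the standard basis. For each basis vector v_i, ℓ(v_i) = <v_i, a> is a linear equation in the a_j's. Collect the n equations into a matrix system V a = ℓ, where row i of V is v_i (expressed in the standard basis). Since V is invertible (lower-triangular with 1s on the diagonal, up to permutation), solve by back-substitution:
  V =
[[0, 0, 1],
 [1, 1, 0],
 [1, 0, 0]]
  V a = (4, -1, 1)
Solving gives a = (1, -2, 4).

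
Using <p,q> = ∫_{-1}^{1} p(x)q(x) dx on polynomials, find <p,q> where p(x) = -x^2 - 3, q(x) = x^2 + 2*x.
<p,q> = -12/5

Expand the product: p(x)·q(x) = -x^4 - 2*x^3 - 3*x^2 - 6*x.
∫_{-1}^{1} of each monomial x^k gives [2/(k+1) if k even, 0 if k odd]. Integrating term-by-term (or equivalently evaluating the antiderivative F(x) = -x^5/5 - x^4/2 - x^3 - 3*x^2 at the endpoints):
  F(1) − F(−1) = -47/10 − (-23/10) = -12/5.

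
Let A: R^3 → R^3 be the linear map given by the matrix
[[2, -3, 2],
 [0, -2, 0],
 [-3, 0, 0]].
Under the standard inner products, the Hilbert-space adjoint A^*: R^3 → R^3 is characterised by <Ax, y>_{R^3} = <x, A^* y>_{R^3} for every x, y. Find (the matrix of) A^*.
A^* = A^T =
[[2, 0, -3],
 [-3, -2, 0],
 [2, 0, 0]]

For real matrices with standard dot products, the defining identity <Ax, y> = <x, A^* y> gives (Ax)^T y = x^T (A^*) y, i.e. x^T A^T y = x^T (A^*) y. Since this holds for all x, y, we must have A^* = A^T. Therefore
A^* =
[[2, 0, -3],
 [-3, -2, 0],
 [2, 0, 0]].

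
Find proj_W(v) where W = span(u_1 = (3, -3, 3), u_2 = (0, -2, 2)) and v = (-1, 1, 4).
proj_W(v) = (-1, -3/2, 3/2)

Set up U = [u_1 | ... | u_2] ∈ R^(3×2). The projector onto W = col(U) is P = U (U^T U)^(-1) U^T.
Compute U^T U =
  [27, 12]
  [12, 8],
and U^T v = (6, 6).
Solve U^T U · c = U^T v for the coefficients: c = (-1/3, 5/4). The projection is proj_W(v) = U c.
Check: (v - proj_W(v)) · u_1 = 0  (should be 0).
Check: (v - proj_W(v)) · u_2 = 0  (should be 0).
Result: proj_W(v) = (-1, -3/2, 3/2).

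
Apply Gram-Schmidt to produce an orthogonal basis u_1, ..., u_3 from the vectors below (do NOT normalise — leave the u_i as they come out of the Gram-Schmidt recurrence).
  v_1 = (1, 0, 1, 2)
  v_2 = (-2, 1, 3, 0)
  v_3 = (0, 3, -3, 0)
Orthogonal basis:
  u_1 = (1, 0, 1, 2)
  u_2 = (-13/6, 1, 17/6, -1/3)
  u_3 = (-30/83, 282/83, -114/83, 72/83)

Apply the Gram-Schmidt recurrence
  u_1 = v_1
  u_i = v_i − Σ_{j<i} ((v_i · u_j) / (u_j · u_j)) · u_j.

Step by step this gives:
  u_1 = (1, 0, 1, 2)
  u_2 = (-13/6, 1, 17/6, -1/3)
  u_3 = (-30/83, 282/83, -114/83, 72/83)

Orthogonality check:
  u_2 · u_1 = 0 (should be 0)
  u_3 · u_1 = 0 (should be 0)
  u_3 · u_2 = 0 (should be 0)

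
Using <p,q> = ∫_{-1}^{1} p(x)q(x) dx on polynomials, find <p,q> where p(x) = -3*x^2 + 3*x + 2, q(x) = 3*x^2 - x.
<p,q> = -8/5

Expand the product: p(x)·q(x) = -9*x^4 + 12*x^3 + 3*x^2 - 2*x.
∫_{-1}^{1} of each monomial x^k gives [2/(k+1) if k even, 0 if k odd]. Integrating term-by-term (or equivalently evaluating the antiderivative F(x) = -9*x^5/5 + 3*x^4 + x^3 - x^2 at the endpoints):
  F(1) − F(−1) = 6/5 − (14/5) = -8/5.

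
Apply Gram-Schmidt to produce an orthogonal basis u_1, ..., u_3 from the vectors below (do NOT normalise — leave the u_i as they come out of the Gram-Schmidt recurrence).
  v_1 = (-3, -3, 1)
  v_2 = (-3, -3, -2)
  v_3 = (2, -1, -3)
Orthogonal basis:
  u_1 = (-3, -3, 1)
  u_2 = (-9/19, -9/19, -54/19)
  u_3 = (3/2, -3/2, 0)

Apply the Gram-Schmidt recurrence
  u_1 = v_1
  u_i = v_i − Σ_{j<i} ((v_i · u_j) / (u_j · u_j)) · u_j.

Step by step this gives:
  u_1 = (-3, -3, 1)
  u_2 = (-9/19, -9/19, -54/19)
  u_3 = (3/2, -3/2, 0)

Orthogonality check:
  u_2 · u_1 = 0 (should be 0)
  u_3 · u_1 = 0 (should be 0)
  u_3 · u_2 = 0 (should be 0)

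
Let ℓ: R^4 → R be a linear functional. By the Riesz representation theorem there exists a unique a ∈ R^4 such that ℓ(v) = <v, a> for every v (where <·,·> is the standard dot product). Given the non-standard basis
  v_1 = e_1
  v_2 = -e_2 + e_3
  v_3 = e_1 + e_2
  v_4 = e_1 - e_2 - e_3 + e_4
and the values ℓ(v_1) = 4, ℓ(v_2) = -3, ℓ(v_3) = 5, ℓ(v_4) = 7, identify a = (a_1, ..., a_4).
a = (4, 1, -2, 2)

Write a = (a_1, ..., a_4) in the standard basis. For each basis vector v_i, ℓ(v_i) = <v_i, a> is a linear equation in the a_j's. Collect the n equations into a matrix system V a = ℓ, where row i of V is v_i (expressed in the standard basis). Since V is invertible (lower-triangular with 1s on the diagonal, up to permutation), solve by back-substitution:
  V =
[[1, 0, 0, 0],
 [0, -1, 1, 0],
 [1, 1, 0, 0],
 [1, -1, -1, 1]]
  V a = (4, -3, 5, 7)
Solving gives a = (4, 1, -2, 2).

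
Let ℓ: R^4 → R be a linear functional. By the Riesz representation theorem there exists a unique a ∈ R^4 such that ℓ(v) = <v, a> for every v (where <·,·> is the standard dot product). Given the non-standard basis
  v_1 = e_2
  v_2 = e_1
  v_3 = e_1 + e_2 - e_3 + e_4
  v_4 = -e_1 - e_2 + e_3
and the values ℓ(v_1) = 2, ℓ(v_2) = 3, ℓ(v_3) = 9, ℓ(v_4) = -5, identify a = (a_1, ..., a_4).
a = (3, 2, 0, 4)

Write a = (a_1, ..., a_4) in the standard basis. For each basis vector v_i, ℓ(v_i) = <v_i, a> is a linear equation in the a_j's. Collect the n equations into a matrix system V a = ℓ, where row i of V is v_i (expressed in the standard basis). Since V is invertible (lower-triangular with 1s on the diagonal, up to permutation), solve by back-substitution:
  V =
[[0, 1, 0, 0],
 [1, 0, 0, 0],
 [1, 1, -1, 1],
 [-1, -1, 1, 0]]
  V a = (2, 3, 9, -5)
Solving gives a = (3, 2, 0, 4).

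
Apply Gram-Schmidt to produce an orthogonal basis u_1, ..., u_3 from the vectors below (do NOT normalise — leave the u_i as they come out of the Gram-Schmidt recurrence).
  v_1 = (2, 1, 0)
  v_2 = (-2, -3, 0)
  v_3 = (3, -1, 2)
Orthogonal basis:
  u_1 = (2, 1, 0)
  u_2 = (4/5, -8/5, 0)
  u_3 = (0, 0, 2)

Apply the Gram-Schmidt recurrence
  u_1 = v_1
  u_i = v_i − Σ_{j<i} ((v_i · u_j) / (u_j · u_j)) · u_j.

Step by step this gives:
  u_1 = (2, 1, 0)
  u_2 = (4/5, -8/5, 0)
  u_3 = (0, 0, 2)

Orthogonality check:
  u_2 · u_1 = 0 (should be 0)
  u_3 · u_1 = 0 (should be 0)
  u_3 · u_2 = 0 (should be 0)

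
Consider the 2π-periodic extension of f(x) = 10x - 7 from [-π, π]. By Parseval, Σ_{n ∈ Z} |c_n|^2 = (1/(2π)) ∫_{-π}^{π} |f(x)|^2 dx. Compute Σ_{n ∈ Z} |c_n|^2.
Σ |c_n|^2 = 100π^2/3 + 49

Expand and integrate term by term over [-π, π]:
  ∫ (10x)^2 dx = 100·(2π^3/3); ∫ 2·10·(-7)·x dx = 0 (odd integrand); ∫ (-7)^2 dx = 49·2π.
So (1/(2π)) ∫_{-π}^{π} (10x - 7)^2 dx = 100π^2/3 + 49 = 100π^2/3 + 49.
Parseval ⇒ Σ |c_n|^2 = 100π^2/3 + 49.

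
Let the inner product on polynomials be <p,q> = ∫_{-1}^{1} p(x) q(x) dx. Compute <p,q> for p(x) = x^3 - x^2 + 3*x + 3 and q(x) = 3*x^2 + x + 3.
<p,q> = 116/5

Expand the product: p(x)·q(x) = 3*x^5 - 2*x^4 + 11*x^3 + 9*x^2 + 12*x + 9.
∫_{-1}^{1} of each monomial x^k gives [2/(k+1) if k even, 0 if k odd]. Integrating term-by-term (or equivalently evaluating the antiderivative F(x) = x^6/2 - 2*x^5/5 + 11*x^4/4 + 3*x^3 + 6*x^2 + 9*x at the endpoints):
  F(1) − F(−1) = 417/20 − (-47/20) = 116/5.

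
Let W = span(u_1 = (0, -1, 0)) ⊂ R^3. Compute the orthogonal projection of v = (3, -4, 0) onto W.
proj_W(v) = (0, -4, 0)

Set up U = [u_1 | ... | u_1] ∈ R^(3×1). The projector onto W = col(U) is P = U (U^T U)^(-1) U^T.
Compute U^T U =
  [1],
and U^T v = (4).
Solve U^T U · c = U^T v for the coefficients: c = (4). The projection is proj_W(v) = U c.
Check: (v - proj_W(v)) · u_1 = 0  (should be 0).
Result: proj_W(v) = (0, -4, 0).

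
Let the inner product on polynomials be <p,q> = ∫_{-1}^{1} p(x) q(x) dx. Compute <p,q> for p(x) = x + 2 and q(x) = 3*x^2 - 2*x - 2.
<p,q> = -16/3

Expand the product: p(x)·q(x) = 3*x^3 + 4*x^2 - 6*x - 4.
∫_{-1}^{1} of each monomial x^k gives [2/(k+1) if k even, 0 if k odd]. Integrating term-by-term (or equivalently evaluating the antiderivative F(x) = 3*x^4/4 + 4*x^3/3 - 3*x^2 - 4*x at the endpoints):
  F(1) − F(−1) = -59/12 − (5/12) = -16/3.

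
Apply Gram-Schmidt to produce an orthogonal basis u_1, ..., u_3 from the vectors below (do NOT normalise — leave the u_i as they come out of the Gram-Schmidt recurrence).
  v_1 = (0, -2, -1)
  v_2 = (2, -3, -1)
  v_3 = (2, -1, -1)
Orthogonal basis:
  u_1 = (0, -2, -1)
  u_2 = (2, -1/5, 2/5)
  u_3 = (4/21, 8/21, -16/21)

Apply the Gram-Schmidt recurrence
  u_1 = v_1
  u_i = v_i − Σ_{j<i} ((v_i · u_j) / (u_j · u_j)) · u_j.

Step by step this gives:
  u_1 = (0, -2, -1)
  u_2 = (2, -1/5, 2/5)
  u_3 = (4/21, 8/21, -16/21)

Orthogonality check:
  u_2 · u_1 = 0 (should be 0)
  u_3 · u_1 = 0 (should be 0)
  u_3 · u_2 = 0 (should be 0)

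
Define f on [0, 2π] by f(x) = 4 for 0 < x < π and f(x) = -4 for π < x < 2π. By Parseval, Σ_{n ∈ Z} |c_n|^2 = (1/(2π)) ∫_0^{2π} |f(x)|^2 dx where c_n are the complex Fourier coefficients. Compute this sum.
Σ |c_n|^2 = 16

Parseval equates the L^2 energy of f (normalised by 1/(2π)) with the ℓ^2 sum of its Fourier coefficients: (1/(2π)) ∫_0^{2π} |f|^2 = Σ |c_n|^2.
Compute the left side: (1/(2π)) [∫_0^π 4^2 dx + ∫_π^{2π} (-4)^2 dx] = (1/(2π)) · (16π + 16π) = (16 + 16)/2 = 16.
So Σ_{n ∈ Z} |c_n|^2 = 16.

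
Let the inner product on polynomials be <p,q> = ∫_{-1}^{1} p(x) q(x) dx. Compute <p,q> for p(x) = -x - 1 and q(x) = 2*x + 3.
<p,q> = -22/3

Expand the product: p(x)·q(x) = -2*x^2 - 5*x - 3.
∫_{-1}^{1} of each monomial x^k gives [2/(k+1) if k even, 0 if k odd]. Integrating term-by-term (or equivalently evaluating the antiderivative F(x) = -2*x^3/3 - 5*x^2/2 - 3*x at the endpoints):
  F(1) − F(−1) = -37/6 − (7/6) = -22/3.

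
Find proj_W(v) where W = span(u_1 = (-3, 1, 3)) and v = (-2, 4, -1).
proj_W(v) = (-21/19, 7/19, 21/19)

Set up U = [u_1 | ... | u_1] ∈ R^(3×1). The projector onto W = col(U) is P = U (U^T U)^(-1) U^T.
Compute U^T U =
  [19],
and U^T v = (7).
Solve U^T U · c = U^T v for the coefficients: c = (7/19). The projection is proj_W(v) = U c.
Check: (v - proj_W(v)) · u_1 = 0  (should be 0).
Result: proj_W(v) = (-21/19, 7/19, 21/19).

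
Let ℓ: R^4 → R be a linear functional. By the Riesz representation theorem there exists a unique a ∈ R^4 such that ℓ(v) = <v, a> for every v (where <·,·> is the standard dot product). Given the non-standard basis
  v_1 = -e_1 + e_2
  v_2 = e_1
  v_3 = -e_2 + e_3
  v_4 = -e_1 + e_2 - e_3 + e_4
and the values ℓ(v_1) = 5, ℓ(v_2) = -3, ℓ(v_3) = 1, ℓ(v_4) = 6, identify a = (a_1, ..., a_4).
a = (-3, 2, 3, 4)

Write a = (a_1, ..., a_4) in the standard basis. For each basis vector v_i, ℓ(v_i) = <v_i, a> is a linear equation in the a_j's. Collect the n equations into a matrix system V a = ℓ, where row i of V is v_i (expressed in the standard basis). Since V is invertible (lower-triangular with 1s on the diagonal, up to permutation), solve by back-substitution:
  V =
[[-1, 1, 0, 0],
 [1, 0, 0, 0],
 [0, -1, 1, 0],
 [-1, 1, -1, 1]]
  V a = (5, -3, 1, 6)
Solving gives a = (-3, 2, 3, 4).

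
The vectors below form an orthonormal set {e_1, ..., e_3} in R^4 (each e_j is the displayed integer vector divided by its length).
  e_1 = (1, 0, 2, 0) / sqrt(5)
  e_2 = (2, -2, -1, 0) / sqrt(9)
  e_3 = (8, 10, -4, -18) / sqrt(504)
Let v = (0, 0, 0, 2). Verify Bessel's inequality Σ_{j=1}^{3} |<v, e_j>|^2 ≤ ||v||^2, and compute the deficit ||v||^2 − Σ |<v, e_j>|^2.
Σ |<v, e_j>|^2 = 18/7; ||v||^2 = 4; deficit = 10/7

Write each e_j = u_j / sqrt(<u_j, u_j>) where u_j is the displayed integer vector. Then <v, e_j> = <v, u_j> / sqrt(<u_j, u_j>), so |<v, e_j>|^2 = <v, u_j>^2 / <u_j, u_j>.
Coefficients: <v, e_1> = 0/sqrt(5), <v, e_2> = 0/sqrt(9), <v, e_3> = -36/sqrt(504).
Square and sum: Σ |<v, e_j>|^2 = 18/7.
Compute ||v||^2 = v·v = 4.
Deficit = 4 − 18/7 = 10/7 ≥ 0, confirming Bessel's inequality. (The deficit equals ||v − Σ <v,e_j> e_j||^2, the squared distance from v to span{e_j}.)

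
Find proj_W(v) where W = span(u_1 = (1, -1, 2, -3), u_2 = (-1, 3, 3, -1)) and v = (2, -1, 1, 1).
proj_W(v) = (2/5, -4/5, -1/5, -2/5)

Set up U = [u_1 | ... | u_2] ∈ R^(4×2). The projector onto W = col(U) is P = U (U^T U)^(-1) U^T.
Compute U^T U =
  [15, 5]
  [5, 20],
and U^T v = (2, -3).
Solve U^T U · c = U^T v for the coefficients: c = (1/5, -1/5). The projection is proj_W(v) = U c.
Check: (v - proj_W(v)) · u_1 = 0  (should be 0).
Check: (v - proj_W(v)) · u_2 = 0  (should be 0).
Result: proj_W(v) = (2/5, -4/5, -1/5, -2/5).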